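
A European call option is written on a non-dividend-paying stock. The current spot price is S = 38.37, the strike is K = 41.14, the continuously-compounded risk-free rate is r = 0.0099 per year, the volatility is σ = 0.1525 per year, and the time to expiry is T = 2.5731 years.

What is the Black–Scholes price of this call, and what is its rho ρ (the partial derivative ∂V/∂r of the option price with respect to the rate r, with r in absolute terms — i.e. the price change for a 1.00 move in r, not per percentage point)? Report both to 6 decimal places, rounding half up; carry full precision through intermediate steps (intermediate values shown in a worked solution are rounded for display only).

σ√T = 0.1525·√2.5731 = 0.244624
d₁ = (ln(S/K) + (r+σ²/2)T) / (σ√T) = (ln(38.37/41.14) + (0.0099+0.1525²/2)·2.5731) / 0.244624 = (-0.069705 + 0.055394) / 0.244624 = -0.058502
d₂ = d₁ − σ√T = -0.058502 − 0.244624 = -0.303125
e^{−rT} = e^{−0.0099·2.5731} = 0.974848
N(d₁) = 0.476674,  N(d₂) = 0.380897
Call price V = S·N(d₁) − K·e^{−rT}·N(d₂) = 18.289996 − 15.275973 = 3.014023
ρ = K·T·e^{−rT}·N(d₂) = 39.306607

price = 3.014023
ρ = 39.306607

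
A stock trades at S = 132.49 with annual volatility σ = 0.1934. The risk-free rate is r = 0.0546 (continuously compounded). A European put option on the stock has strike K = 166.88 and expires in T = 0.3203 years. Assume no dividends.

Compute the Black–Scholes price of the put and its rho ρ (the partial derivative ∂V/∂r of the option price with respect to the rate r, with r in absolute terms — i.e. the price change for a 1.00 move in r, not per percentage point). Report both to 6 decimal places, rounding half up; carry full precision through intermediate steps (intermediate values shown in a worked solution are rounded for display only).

price = 31.653785
ρ = -51.339352

σ√T = 0.1934·√0.3203 = 0.109455
d₁ = (ln(S/K) + (r+σ²/2)T) / (σ√T) = (ln(132.49/166.88) + (0.0546+0.1934²/2)·0.3203) / 0.109455 = (-0.230768 + 0.023479) / 0.109455 = -1.893834
d₂ = d₁ − σ√T = -1.893834 − 0.109455 = -2.003289
e^{−rT} = e^{−0.0546·0.3203} = 0.982664
N(−d₁) = 0.970876,  N(−d₂) = 0.977427
Put price V = K·e^{−rT}·N(−d₂) − S·N(−d₁) = 160.285208 − 128.631423 = 31.653785
ρ = −K·T·e^{−rT}·N(−d₂) = -51.339352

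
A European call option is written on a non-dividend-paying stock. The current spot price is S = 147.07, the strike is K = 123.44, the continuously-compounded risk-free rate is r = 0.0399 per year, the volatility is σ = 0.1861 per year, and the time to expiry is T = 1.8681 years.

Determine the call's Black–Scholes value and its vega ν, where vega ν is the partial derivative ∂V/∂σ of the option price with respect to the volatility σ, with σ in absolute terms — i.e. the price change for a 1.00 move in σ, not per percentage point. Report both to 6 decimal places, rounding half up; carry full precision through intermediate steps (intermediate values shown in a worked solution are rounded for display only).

σ√T = 0.1861·√1.8681 = 0.254359
d₁ = (ln(S/K) + (r+σ²/2)T) / (σ√T) = (ln(147.07/123.44) + (0.0399+0.1861²/2)·1.8681) / 0.254359 = (0.175153 + 0.106886) / 0.254359 = 1.108827
d₂ = d₁ − σ√T = 1.108827 − 0.254359 = 0.854469
e^{−rT} = e^{−0.0399·1.8681} = 0.928173
N(d₁) = 0.866248,  N(d₂) = 0.803577
Call price V = S·N(d₁) − K·e^{−rT}·N(d₂) = 127.399046 − 92.068807 = 35.330240
φ(d₁) = (1/√(2π))·e^{−d₁²/2} = 0.215739
ν = S·φ(d₁)·√T = 43.366270

price = 35.330240
ν = 43.366270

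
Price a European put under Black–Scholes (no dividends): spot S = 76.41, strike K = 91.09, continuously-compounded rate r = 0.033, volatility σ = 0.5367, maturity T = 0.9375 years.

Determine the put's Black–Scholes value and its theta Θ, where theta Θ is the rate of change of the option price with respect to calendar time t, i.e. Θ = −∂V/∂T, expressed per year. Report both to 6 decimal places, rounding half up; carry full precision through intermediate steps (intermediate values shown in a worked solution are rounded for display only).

price = 23.472525
Θ = -6.392660

σ√T = 0.5367·√0.9375 = 0.519658
d₁ = (ln(S/K) + (r+σ²/2)T) / (σ√T) = (ln(76.41/91.09) + (0.033+0.5367²/2)·0.9375) / 0.519658 = (-0.175734 + 0.165959) / 0.519658 = -0.018810
d₂ = d₁ − σ√T = -0.018810 − 0.519658 = -0.538468
e^{−rT} = e^{−0.033·0.9375} = 0.969536
N(−d₁) = 0.507504,  N(−d₂) = 0.704873
Put price V = K·e^{−rT}·N(−d₂) − S·N(−d₁) = 62.250893 − 38.778367 = 23.472525
φ(d₁) = (1/√(2π))·e^{−d₁²/2} = 0.398872
Θ = −S·φ(d₁)·σ/(2√T) + r·K·e^{−rT}·N(−d₂) = −8.446940 + 2.054279 = -6.392660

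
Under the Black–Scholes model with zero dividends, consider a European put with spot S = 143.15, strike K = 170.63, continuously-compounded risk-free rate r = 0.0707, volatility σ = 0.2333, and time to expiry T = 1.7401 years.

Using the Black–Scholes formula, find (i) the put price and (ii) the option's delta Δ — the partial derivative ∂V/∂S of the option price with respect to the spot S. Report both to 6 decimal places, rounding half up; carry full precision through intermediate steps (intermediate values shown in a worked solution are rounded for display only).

σ√T = 0.2333·√1.7401 = 0.307753
d₁ = (ln(S/K) + (r+σ²/2)T) / (σ√T) = (ln(143.15/170.63) + (0.0707+0.2333²/2)·1.7401) / 0.307753 = (-0.175604 + 0.170381) / 0.307753 = -0.016973
d₂ = d₁ − σ√T = -0.016973 − 0.307753 = -0.324726
e^{−rT} = e^{−0.0707·1.7401} = 0.884241
N(−d₁) = 0.506771,  N(−d₂) = 0.627306
Put price V = K·e^{−rT}·N(−d₂) − S·N(−d₁) = 94.646706 − 72.544262 = 22.102444
Δ = −N(−d₁) = -0.506771

price = 22.102444
Δ = -0.506771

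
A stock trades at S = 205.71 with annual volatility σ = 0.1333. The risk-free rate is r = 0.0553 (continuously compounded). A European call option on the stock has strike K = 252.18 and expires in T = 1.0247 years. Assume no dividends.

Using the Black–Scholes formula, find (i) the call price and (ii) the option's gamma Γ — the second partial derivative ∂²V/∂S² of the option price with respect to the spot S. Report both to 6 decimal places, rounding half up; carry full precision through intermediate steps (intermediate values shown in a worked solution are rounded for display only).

price = 2.089909
Γ = 0.008525

σ√T = 0.1333·√1.0247 = 0.134936
d₁ = (ln(S/K) + (r+σ²/2)T) / (σ√T) = (ln(205.71/252.18) + (0.0553+0.1333²/2)·1.0247) / 0.134936 = (-0.203676 + 0.065770) / 0.134936 = -1.022008
d₂ = d₁ − σ√T = -1.022008 − 0.134936 = -1.156944
e^{−rT} = e^{−0.0553·1.0247} = 0.944910
N(d₁) = 0.153389,  N(d₂) = 0.123648
Call price V = S·N(d₁) − K·e^{−rT}·N(d₂) = 31.553553 − 29.463644 = 2.089909
φ(d₁) = (1/√(2π))·e^{−d₁²/2} = 0.236646
Γ = φ(d₁) / (S·σ·√T) = 0.008525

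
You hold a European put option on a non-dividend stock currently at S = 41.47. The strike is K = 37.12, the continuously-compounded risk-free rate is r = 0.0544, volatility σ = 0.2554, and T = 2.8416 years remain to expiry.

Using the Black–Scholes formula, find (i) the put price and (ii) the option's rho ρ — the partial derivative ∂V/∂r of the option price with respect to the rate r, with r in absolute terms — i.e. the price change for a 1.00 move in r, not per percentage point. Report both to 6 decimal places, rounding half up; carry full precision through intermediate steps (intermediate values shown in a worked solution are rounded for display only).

σ√T = 0.2554·√2.8416 = 0.430529
d₁ = (ln(S/K) + (r+σ²/2)T) / (σ√T) = (ln(41.47/37.12) + (0.0544+0.2554²/2)·2.8416) / 0.430529 = (0.110814 + 0.247261) / 0.430529 = 0.831709
d₂ = d₁ − σ√T = 0.831709 − 0.430529 = 0.401180
e^{−rT} = e^{−0.0544·2.8416} = 0.856772
N(−d₁) = 0.202786,  N(−d₂) = 0.344144
Put price V = K·e^{−rT}·N(−d₂) − S·N(−d₁) = 10.944934 − 8.409556 = 2.535378
ρ = −K·T·e^{−rT}·N(−d₂) = -31.101123

price = 2.535378
ρ = -31.101123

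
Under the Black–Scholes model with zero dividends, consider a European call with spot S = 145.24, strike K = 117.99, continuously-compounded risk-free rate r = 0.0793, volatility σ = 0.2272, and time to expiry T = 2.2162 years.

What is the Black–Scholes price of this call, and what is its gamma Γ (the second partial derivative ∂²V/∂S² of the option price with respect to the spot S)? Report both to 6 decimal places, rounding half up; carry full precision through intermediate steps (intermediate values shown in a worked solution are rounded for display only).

price = 48.842717
Γ = 0.003475

σ√T = 0.2272·√2.2162 = 0.338231
d₁ = (ln(S/K) + (r+σ²/2)T) / (σ√T) = (ln(145.24/117.99) + (0.0793+0.2272²/2)·2.2162) / 0.338231 = (0.207788 + 0.232945) / 0.338231 = 1.303053
d₂ = d₁ − σ√T = 1.303053 − 0.338231 = 0.964822
e^{−rT} = e^{−0.0793·2.2162} = 0.838832
N(d₁) = 0.903722,  N(d₂) = 0.832683
Call price V = S·N(d₁) − K·e^{−rT}·N(d₂) = 131.256533 − 82.413816 = 48.842717
φ(d₁) = (1/√(2π))·e^{−d₁²/2} = 0.170689
Γ = φ(d₁) / (S·σ·√T) = 0.003475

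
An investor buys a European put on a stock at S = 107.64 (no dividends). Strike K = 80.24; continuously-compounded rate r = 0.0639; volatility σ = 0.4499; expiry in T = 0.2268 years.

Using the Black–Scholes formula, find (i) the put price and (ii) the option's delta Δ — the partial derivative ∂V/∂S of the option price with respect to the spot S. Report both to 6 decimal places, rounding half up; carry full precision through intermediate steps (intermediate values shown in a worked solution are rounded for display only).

price = 0.662483
Δ = -0.061068

σ√T = 0.4499·√0.2268 = 0.214258
d₁ = (ln(S/K) + (r+σ²/2)T) / (σ√T) = (ln(107.64/80.24) + (0.0639+0.4499²/2)·0.2268) / 0.214258 = (0.293770 + 0.037446) / 0.214258 = 1.545873
d₂ = d₁ − σ√T = 1.545873 − 0.214258 = 1.331615
e^{−rT} = e^{−0.0639·0.2268} = 0.985612
N(−d₁) = 0.061068,  N(−d₂) = 0.091493
Put price V = K·e^{−rT}·N(−d₂) − S·N(−d₁) = 7.235803 − 6.573320 = 0.662483
Δ = −N(−d₁) = -0.061068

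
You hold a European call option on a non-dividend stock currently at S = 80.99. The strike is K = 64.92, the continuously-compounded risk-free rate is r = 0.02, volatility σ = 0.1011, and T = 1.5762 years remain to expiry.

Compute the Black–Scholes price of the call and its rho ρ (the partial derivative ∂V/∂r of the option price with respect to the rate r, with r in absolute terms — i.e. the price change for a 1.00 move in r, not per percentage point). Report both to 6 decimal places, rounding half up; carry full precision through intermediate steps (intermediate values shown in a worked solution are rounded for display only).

price = 18.163323
ρ = 96.477755

σ√T = 0.1011·√1.5762 = 0.126928
d₁ = (ln(S/K) + (r+σ²/2)T) / (σ√T) = (ln(80.99/64.92) + (0.02+0.1011²/2)·1.5762) / 0.126928 = (0.221170 + 0.039579) / 0.126928 = 2.054312
d₂ = d₁ − σ√T = 2.054312 − 0.126928 = 1.927384
e^{−rT} = e^{−0.02·1.5762} = 0.968968
N(d₁) = 0.980027,  N(d₂) = 0.973034
Call price V = S·N(d₁) − K·e^{−rT}·N(d₂) = 79.372405 − 61.209082 = 18.163323
ρ = K·T·e^{−rT}·N(d₂) = 96.477755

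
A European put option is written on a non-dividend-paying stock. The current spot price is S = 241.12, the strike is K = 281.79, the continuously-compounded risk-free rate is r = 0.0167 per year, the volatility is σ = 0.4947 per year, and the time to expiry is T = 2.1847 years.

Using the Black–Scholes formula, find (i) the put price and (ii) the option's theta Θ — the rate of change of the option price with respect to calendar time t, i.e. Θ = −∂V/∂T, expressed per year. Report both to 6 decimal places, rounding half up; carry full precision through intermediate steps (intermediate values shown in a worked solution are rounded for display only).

σ√T = 0.4947·√2.1847 = 0.731203
d₁ = (ln(S/K) + (r+σ²/2)T) / (σ√T) = (ln(241.12/281.79) + (0.0167+0.4947²/2)·2.1847) / 0.731203 = (-0.155867 + 0.303813) / 0.731203 = 0.202332
d₂ = d₁ − σ√T = 0.202332 − 0.731203 = -0.528871
e^{−rT} = e^{−0.0167·2.1847} = 0.964173
N(−d₁) = 0.419829,  N(−d₂) = 0.701552
Put price V = K·e^{−rT}·N(−d₂) − S·N(−d₁) = 190.607800 − 101.229054 = 89.378746
φ(d₁) = (1/√(2π))·e^{−d₁²/2} = 0.390859
Θ = −S·φ(d₁)·σ/(2√T) + r·K·e^{−rT}·N(−d₂) = −15.771379 + 3.183150 = -12.588229

price = 89.378746
Θ = -12.588229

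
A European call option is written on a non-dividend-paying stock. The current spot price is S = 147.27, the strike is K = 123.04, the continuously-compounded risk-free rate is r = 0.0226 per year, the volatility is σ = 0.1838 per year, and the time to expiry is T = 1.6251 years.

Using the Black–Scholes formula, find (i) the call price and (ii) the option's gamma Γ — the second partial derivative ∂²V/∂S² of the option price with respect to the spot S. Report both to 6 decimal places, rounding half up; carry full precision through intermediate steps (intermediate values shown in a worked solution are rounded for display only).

price = 31.630238
Γ = 0.006724

σ√T = 0.1838·√1.6251 = 0.234307
d₁ = (ln(S/K) + (r+σ²/2)T) / (σ√T) = (ln(147.27/123.04) + (0.0226+0.1838²/2)·1.6251) / 0.234307 = (0.179758 + 0.064177) / 0.234307 = 1.041092
d₂ = d₁ − σ√T = 1.041092 − 0.234307 = 0.806785
e^{−rT} = e^{−0.0226·1.6251} = 0.963939
N(d₁) = 0.851084,  N(d₂) = 0.790105
Call price V = S·N(d₁) − K·e^{−rT}·N(d₂) = 125.339079 − 93.708841 = 31.630238
φ(d₁) = (1/√(2π))·e^{−d₁²/2} = 0.232033
Γ = φ(d₁) / (S·σ·√T) = 0.006724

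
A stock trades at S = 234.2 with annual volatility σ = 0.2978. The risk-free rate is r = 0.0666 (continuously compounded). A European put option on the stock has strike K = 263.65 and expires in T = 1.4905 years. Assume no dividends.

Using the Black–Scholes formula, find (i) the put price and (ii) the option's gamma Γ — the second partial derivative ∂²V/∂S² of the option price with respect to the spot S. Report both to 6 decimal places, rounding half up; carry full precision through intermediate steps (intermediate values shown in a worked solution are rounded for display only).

σ√T = 0.2978·√1.4905 = 0.363572
d₁ = (ln(S/K) + (r+σ²/2)T) / (σ√T) = (ln(234.2/263.65) + (0.0666+0.2978²/2)·1.4905) / 0.363572 = (-0.118447 + 0.165360) / 0.363572 = 0.129033
d₂ = d₁ − σ√T = 0.129033 − 0.363572 = -0.234540
e^{−rT} = e^{−0.0666·1.4905} = 0.905501
N(−d₁) = 0.448666,  N(−d₂) = 0.592717
Put price V = K·e^{−rT}·N(−d₂) − S·N(−d₁) = 141.502428 − 105.077561 = 36.424867
φ(d₁) = (1/√(2π))·e^{−d₁²/2} = 0.395635
Γ = φ(d₁) / (S·σ·√T) = 0.004646

price = 36.424867
Γ = 0.004646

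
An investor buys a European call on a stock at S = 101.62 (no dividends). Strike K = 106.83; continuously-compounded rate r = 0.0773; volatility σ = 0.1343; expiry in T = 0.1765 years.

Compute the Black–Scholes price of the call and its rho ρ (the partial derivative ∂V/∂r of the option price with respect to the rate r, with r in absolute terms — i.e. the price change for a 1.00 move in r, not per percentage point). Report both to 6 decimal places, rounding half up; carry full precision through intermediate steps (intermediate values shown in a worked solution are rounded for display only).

σ√T = 0.1343·√0.1765 = 0.056422
d₁ = (ln(S/K) + (r+σ²/2)T) / (σ√T) = (ln(101.62/106.83) + (0.0773+0.1343²/2)·0.1765) / 0.056422 = (-0.049998 + 0.015235) / 0.056422 = -0.616129
d₂ = d₁ − σ√T = -0.616129 − 0.056422 = -0.672551
e^{−rT} = e^{−0.0773·0.1765} = 0.986449
N(d₁) = 0.268905,  N(d₂) = 0.250616
Call price V = S·N(d₁) − K·e^{−rT}·N(d₂) = 27.326078 − 26.410543 = 0.915535
ρ = K·T·e^{−rT}·N(d₂) = 4.661461

price = 0.915535
ρ = 4.661461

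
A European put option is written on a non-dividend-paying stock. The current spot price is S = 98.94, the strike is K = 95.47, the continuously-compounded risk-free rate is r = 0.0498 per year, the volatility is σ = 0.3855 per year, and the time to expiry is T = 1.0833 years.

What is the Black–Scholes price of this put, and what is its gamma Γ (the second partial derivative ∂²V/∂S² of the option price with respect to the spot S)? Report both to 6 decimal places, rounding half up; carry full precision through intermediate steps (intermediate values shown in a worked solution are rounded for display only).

σ√T = 0.3855·√1.0833 = 0.401235
d₁ = (ln(S/K) + (r+σ²/2)T) / (σ√T) = (ln(98.94/95.47) + (0.0498+0.3855²/2)·1.0833) / 0.401235 = (0.035702 + 0.134443) / 0.401235 = 0.424052
d₂ = d₁ − σ√T = 0.424052 − 0.401235 = 0.022817
e^{−rT} = e^{−0.0498·1.0833} = 0.947481
N(−d₁) = 0.335764,  N(−d₂) = 0.490898
Put price V = K·e^{−rT}·N(−d₂) − S·N(−d₁) = 44.404674 − 33.220472 = 11.184202
φ(d₁) = (1/√(2π))·e^{−d₁²/2} = 0.364639
Γ = φ(d₁) / (S·σ·√T) = 0.009185

price = 11.184202
Γ = 0.009185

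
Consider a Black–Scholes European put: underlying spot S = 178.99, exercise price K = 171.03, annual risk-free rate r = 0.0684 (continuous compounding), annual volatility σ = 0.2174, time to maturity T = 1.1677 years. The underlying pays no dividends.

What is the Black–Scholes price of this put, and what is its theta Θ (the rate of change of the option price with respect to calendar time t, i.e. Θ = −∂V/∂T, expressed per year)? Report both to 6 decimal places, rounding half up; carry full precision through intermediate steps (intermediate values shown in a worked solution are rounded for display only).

price = 7.383316
Θ = -2.153491

σ√T = 0.2174·√1.1677 = 0.234923
d₁ = (ln(S/K) + (r+σ²/2)T) / (σ√T) = (ln(178.99/171.03) + (0.0684+0.2174²/2)·1.1677) / 0.234923 = (0.045491 + 0.107465) / 0.234923 = 0.651090
d₂ = d₁ − σ√T = 0.651090 − 0.234923 = 0.416168
e^{−rT} = e^{−0.0684·1.1677} = 0.923236
N(−d₁) = 0.257494,  N(−d₂) = 0.338644
Put price V = K·e^{−rT}·N(−d₂) − S·N(−d₁) = 53.472175 − 46.088859 = 7.383316
φ(d₁) = (1/√(2π))·e^{−d₁²/2} = 0.322743
Θ = −S·φ(d₁)·σ/(2√T) + r·K·e^{−rT}·N(−d₂) = −5.810987 + 3.657497 = -2.153491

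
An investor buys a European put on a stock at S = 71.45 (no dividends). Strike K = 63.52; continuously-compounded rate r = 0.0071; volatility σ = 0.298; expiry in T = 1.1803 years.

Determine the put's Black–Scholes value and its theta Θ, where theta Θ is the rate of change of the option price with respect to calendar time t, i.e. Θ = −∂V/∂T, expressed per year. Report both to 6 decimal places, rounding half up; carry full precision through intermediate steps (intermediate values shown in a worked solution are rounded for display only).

σ√T = 0.298·√1.1803 = 0.323752
d₁ = (ln(S/K) + (r+σ²/2)T) / (σ√T) = (ln(71.45/63.52) + (0.0071+0.298²/2)·1.1803) / 0.323752 = (0.117643 + 0.060788) / 0.323752 = 0.551134
d₂ = d₁ − σ√T = 0.551134 − 0.323752 = 0.227382
e^{−rT} = e^{−0.0071·1.1803} = 0.991655
N(−d₁) = 0.290771,  N(−d₂) = 0.410063
Put price V = K·e^{−rT}·N(−d₂) − S·N(−d₁) = 25.829845 − 20.775569 = 5.054276
φ(d₁) = (1/√(2π))·e^{−d₁²/2} = 0.342730
Θ = −S·φ(d₁)·σ/(2√T) + r·K·e^{−rT}·N(−d₂) = −3.358490 + 0.183392 = -3.175098

price = 5.054276
Θ = -3.175098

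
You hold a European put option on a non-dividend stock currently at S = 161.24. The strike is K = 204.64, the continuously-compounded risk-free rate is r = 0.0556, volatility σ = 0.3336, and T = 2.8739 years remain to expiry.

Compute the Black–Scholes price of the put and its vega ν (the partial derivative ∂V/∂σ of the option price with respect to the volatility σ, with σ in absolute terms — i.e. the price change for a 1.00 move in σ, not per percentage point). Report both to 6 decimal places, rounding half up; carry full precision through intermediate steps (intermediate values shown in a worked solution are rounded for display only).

σ√T = 0.3336·√2.8739 = 0.565538
d₁ = (ln(S/K) + (r+σ²/2)T) / (σ√T) = (ln(161.24/204.64) + (0.0556+0.3336²/2)·2.8739) / 0.565538 = (-0.238358 + 0.319706) / 0.565538 = 0.143840
d₂ = d₁ − σ√T = 0.143840 − 0.565538 = -0.421698
e^{−rT} = e^{−0.0556·2.8739} = 0.852324
N(−d₁) = 0.442813,  N(−d₂) = 0.663377
Put price V = K·e^{−rT}·N(−d₂) − S·N(−d₁) = 115.705946 − 71.399221 = 44.306725
φ(d₁) = (1/√(2π))·e^{−d₁²/2} = 0.394836
ν = S·φ(d₁)·√T = 107.925956

price = 44.306725
ν = 107.925956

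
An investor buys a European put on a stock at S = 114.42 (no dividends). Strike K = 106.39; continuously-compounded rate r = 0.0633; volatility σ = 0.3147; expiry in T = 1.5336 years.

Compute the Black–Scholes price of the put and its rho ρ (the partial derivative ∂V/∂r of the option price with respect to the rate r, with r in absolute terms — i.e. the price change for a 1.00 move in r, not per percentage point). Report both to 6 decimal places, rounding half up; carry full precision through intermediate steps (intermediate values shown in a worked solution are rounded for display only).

price = 8.860575
ρ = -59.936738

σ√T = 0.3147·√1.5336 = 0.389720
d₁ = (ln(S/K) + (r+σ²/2)T) / (σ√T) = (ln(114.42/106.39) + (0.0633+0.3147²/2)·1.5336) / 0.389720 = (0.072764 + 0.173018) / 0.389720 = 0.630663
d₂ = d₁ − σ√T = 0.630663 − 0.389720 = 0.240943
e^{−rT} = e^{−0.0633·1.5336} = 0.907486
N(−d₁) = 0.264130,  N(−d₂) = 0.404800
Put price V = K·e^{−rT}·N(−d₂) − S·N(−d₁) = 39.082380 − 30.221804 = 8.860575
ρ = −K·T·e^{−rT}·N(−d₂) = -59.936738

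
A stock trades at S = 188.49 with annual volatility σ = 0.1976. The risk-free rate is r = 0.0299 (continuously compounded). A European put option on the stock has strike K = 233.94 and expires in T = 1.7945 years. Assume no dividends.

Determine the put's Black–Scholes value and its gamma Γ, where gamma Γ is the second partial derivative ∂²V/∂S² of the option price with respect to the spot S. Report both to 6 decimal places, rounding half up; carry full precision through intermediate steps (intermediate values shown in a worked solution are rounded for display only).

σ√T = 0.1976·√1.7945 = 0.264703
d₁ = (ln(S/K) + (r+σ²/2)T) / (σ√T) = (ln(188.49/233.94) + (0.0299+0.1976²/2)·1.7945) / 0.264703 = (-0.216020 + 0.088689) / 0.264703 = -0.481031
d₂ = d₁ − σ√T = -0.481031 − 0.264703 = -0.745734
e^{−rT} = e^{−0.0299·1.7945} = 0.947759
N(−d₁) = 0.684753,  N(−d₂) = 0.772086
Put price V = K·e^{−rT}·N(−d₂) − S·N(−d₁) = 171.185842 − 129.069066 = 42.116776
φ(d₁) = (1/√(2π))·e^{−d₁²/2} = 0.355356
Γ = φ(d₁) / (S·σ·√T) = 0.007122

price = 42.116776
Γ = 0.007122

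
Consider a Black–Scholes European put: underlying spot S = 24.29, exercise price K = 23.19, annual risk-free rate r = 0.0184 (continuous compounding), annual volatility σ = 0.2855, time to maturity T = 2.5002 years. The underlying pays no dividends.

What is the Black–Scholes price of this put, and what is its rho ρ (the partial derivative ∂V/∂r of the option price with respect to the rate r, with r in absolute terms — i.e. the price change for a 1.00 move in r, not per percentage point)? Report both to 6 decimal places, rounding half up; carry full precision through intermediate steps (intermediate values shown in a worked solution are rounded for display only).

σ√T = 0.2855·√2.5002 = 0.451433
d₁ = (ln(S/K) + (r+σ²/2)T) / (σ√T) = (ln(24.29/23.19) + (0.0184+0.2855²/2)·2.5002) / 0.451433 = (0.046344 + 0.147900) / 0.451433 = 0.430281
d₂ = d₁ − σ√T = 0.430281 − 0.451433 = -0.021152
e^{−rT} = e^{−0.0184·2.5002} = 0.955038
N(−d₁) = 0.333496,  N(−d₂) = 0.508438
Put price V = K·e^{−rT}·N(−d₂) − S·N(−d₁) = 11.260545 − 8.100607 = 3.159939
ρ = −K·T·e^{−rT}·N(−d₂) = -28.153615

price = 3.159939
ρ = -28.153615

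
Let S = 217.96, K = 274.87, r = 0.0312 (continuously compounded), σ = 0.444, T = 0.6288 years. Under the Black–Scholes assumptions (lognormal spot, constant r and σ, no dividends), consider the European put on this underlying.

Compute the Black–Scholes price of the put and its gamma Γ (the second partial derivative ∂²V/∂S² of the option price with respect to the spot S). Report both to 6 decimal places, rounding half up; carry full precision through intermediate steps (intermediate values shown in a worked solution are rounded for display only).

σ√T = 0.444·√0.6288 = 0.352078
d₁ = (ln(S/K) + (r+σ²/2)T) / (σ√T) = (ln(217.96/274.87) + (0.0312+0.444²/2)·0.6288) / 0.352078 = (-0.231987 + 0.081598) / 0.352078 = -0.427145
d₂ = d₁ − σ√T = -0.427145 − 0.352078 = -0.779224
e^{−rT} = e^{−0.0312·0.6288} = 0.980573
N(−d₁) = 0.665363,  N(−d₂) = 0.782076
Put price V = K·e^{−rT}·N(−d₂) − S·N(−d₁) = 210.792940 − 145.022573 = 65.770367
φ(d₁) = (1/√(2π))·e^{−d₁²/2} = 0.364159
Γ = φ(d₁) / (S·σ·√T) = 0.004745

price = 65.770367
Γ = 0.004745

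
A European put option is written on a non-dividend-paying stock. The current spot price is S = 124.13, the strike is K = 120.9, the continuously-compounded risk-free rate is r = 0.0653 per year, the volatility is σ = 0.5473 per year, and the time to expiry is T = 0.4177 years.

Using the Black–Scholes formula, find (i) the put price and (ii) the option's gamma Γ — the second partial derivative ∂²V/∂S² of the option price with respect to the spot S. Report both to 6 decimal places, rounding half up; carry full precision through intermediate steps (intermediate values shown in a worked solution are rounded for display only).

price = 13.921595
Γ = 0.008609

σ√T = 0.5473·√0.4177 = 0.353718
d₁ = (ln(S/K) + (r+σ²/2)T) / (σ√T) = (ln(124.13/120.9) + (0.0653+0.5473²/2)·0.4177) / 0.353718 = (0.026366 + 0.089834) / 0.353718 = 0.328509
d₂ = d₁ − σ√T = 0.328509 − 0.353718 = -0.025209
e^{−rT} = e^{−0.0653·0.4177} = 0.973093
N(−d₁) = 0.371263,  N(−d₂) = 0.510056
Put price V = K·e^{−rT}·N(−d₂) − S·N(−d₁) = 60.006506 − 46.084911 = 13.921595
φ(d₁) = (1/√(2π))·e^{−d₁²/2} = 0.377986
Γ = φ(d₁) / (S·σ·√T) = 0.008609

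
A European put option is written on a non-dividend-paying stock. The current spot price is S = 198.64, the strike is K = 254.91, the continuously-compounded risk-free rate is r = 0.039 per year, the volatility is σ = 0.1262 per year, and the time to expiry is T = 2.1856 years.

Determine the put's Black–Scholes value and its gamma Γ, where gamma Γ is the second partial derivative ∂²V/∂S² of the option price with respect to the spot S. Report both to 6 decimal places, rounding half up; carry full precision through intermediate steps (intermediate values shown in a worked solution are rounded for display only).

price = 39.621975
Γ = 0.007900

σ√T = 0.1262·√2.1856 = 0.186571
d₁ = (ln(S/K) + (r+σ²/2)T) / (σ√T) = (ln(198.64/254.91) + (0.039+0.1262²/2)·2.1856) / 0.186571 = (-0.249416 + 0.102643) / 0.186571 = -0.786689
d₂ = d₁ − σ√T = -0.786689 − 0.186571 = -0.973260
e^{−rT} = e^{−0.039·2.1856} = 0.918293
N(−d₁) = 0.784268,  N(−d₂) = 0.834788
Put price V = K·e^{−rT}·N(−d₂) − S·N(−d₁) = 195.408990 − 155.787015 = 39.621975
φ(d₁) = (1/√(2π))·e^{−d₁²/2} = 0.292767
Γ = φ(d₁) / (S·σ·√T) = 0.007900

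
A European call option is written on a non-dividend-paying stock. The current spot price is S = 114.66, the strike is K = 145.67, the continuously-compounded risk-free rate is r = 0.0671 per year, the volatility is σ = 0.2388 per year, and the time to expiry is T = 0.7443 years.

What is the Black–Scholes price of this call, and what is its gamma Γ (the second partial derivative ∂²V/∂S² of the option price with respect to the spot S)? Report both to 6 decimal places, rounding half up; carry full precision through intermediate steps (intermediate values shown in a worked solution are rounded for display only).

σ√T = 0.2388·√0.7443 = 0.206020
d₁ = (ln(S/K) + (r+σ²/2)T) / (σ√T) = (ln(114.66/145.67) + (0.0671+0.2388²/2)·0.7443) / 0.206020 = (-0.239373 + 0.071165) / 0.206020 = -0.816466
d₂ = d₁ − σ√T = -0.816466 − 0.206020 = -1.022486
e^{−rT} = e^{−0.0671·0.7443} = 0.951284
N(d₁) = 0.207117,  N(d₂) = 0.153275
Call price V = S·N(d₁) − K·e^{−rT}·N(d₂) = 23.748001 − 21.239927 = 2.508073
φ(d₁) = (1/√(2π))·e^{−d₁²/2} = 0.285862
Γ = φ(d₁) / (S·σ·√T) = 0.012101

price = 2.508073
Γ = 0.012101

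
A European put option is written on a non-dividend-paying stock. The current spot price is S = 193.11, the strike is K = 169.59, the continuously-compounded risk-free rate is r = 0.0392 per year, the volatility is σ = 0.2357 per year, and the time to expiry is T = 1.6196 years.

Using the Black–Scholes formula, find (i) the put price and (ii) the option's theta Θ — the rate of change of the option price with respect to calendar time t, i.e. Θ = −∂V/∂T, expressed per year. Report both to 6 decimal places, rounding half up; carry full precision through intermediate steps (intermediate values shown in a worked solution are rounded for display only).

σ√T = 0.2357·√1.6196 = 0.299960
d₁ = (ln(S/K) + (r+σ²/2)T) / (σ√T) = (ln(193.11/169.59) + (0.0392+0.2357²/2)·1.6196) / 0.299960 = (0.129876 + 0.108476) / 0.299960 = 0.794614
d₂ = d₁ − σ√T = 0.794614 − 0.299960 = 0.494654
e^{−rT} = e^{−0.0392·1.6196} = 0.938485
N(−d₁) = 0.213419,  N(−d₂) = 0.310422
Put price V = K·e^{−rT}·N(−d₂) − S·N(−d₁) = 49.406067 − 41.213335 = 8.192732
φ(d₁) = (1/√(2π))·e^{−d₁²/2} = 0.290938
Θ = −S·φ(d₁)·σ/(2√T) + r·K·e^{−rT}·N(−d₂) = −5.202729 + 1.936718 = -3.266011

price = 8.192732
Θ = -3.266011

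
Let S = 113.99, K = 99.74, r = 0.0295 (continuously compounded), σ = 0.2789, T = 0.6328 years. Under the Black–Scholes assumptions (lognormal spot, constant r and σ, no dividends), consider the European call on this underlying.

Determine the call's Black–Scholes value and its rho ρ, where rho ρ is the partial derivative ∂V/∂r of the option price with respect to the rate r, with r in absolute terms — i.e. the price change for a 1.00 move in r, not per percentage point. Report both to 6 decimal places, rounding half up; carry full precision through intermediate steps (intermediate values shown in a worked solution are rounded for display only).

price = 19.511165
ρ = 44.441632

σ√T = 0.2789·√0.6328 = 0.221861
d₁ = (ln(S/K) + (r+σ²/2)T) / (σ√T) = (ln(113.99/99.74) + (0.0295+0.2789²/2)·0.6328) / 0.221861 = (0.133544 + 0.043279) / 0.221861 = 0.796997
d₂ = d₁ − σ√T = 0.796997 − 0.221861 = 0.575135
e^{−rT} = e^{−0.0295·0.6328} = 0.981506
N(d₁) = 0.787273,  N(d₂) = 0.717400
Call price V = S·N(d₁) − K·e^{−rT}·N(d₂) = 89.741304 − 70.230139 = 19.511165
ρ = K·T·e^{−rT}·N(d₂) = 44.441632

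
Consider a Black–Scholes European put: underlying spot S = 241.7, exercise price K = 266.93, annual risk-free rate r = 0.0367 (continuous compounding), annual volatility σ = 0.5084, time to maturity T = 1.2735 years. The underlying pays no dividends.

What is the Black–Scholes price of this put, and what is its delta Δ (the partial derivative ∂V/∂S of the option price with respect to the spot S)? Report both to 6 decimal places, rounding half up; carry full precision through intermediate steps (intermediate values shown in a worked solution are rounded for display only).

price = 62.793236
Δ = -0.422592

σ√T = 0.5084·√1.2735 = 0.573727
d₁ = (ln(S/K) + (r+σ²/2)T) / (σ√T) = (ln(241.7/266.93) + (0.0367+0.5084²/2)·1.2735) / 0.573727 = (-0.099289 + 0.211319) / 0.573727 = 0.195266
d₂ = d₁ − σ√T = 0.195266 − 0.573727 = -0.378460
e^{−rT} = e^{−0.0367·1.2735} = 0.954338
N(−d₁) = 0.422592,  N(−d₂) = 0.647456
Put price V = K·e^{−rT}·N(−d₂) − S·N(−d₁) = 164.933790 − 102.140555 = 62.793236
Δ = −N(−d₁) = -0.422592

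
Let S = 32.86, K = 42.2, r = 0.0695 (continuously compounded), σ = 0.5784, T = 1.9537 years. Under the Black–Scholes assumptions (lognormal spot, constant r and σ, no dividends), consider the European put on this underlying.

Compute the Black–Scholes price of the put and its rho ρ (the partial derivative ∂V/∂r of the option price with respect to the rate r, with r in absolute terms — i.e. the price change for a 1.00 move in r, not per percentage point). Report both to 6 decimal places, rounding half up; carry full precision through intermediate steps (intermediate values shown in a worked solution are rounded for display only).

σ√T = 0.5784·√1.9537 = 0.808458
d₁ = (ln(S/K) + (r+σ²/2)T) / (σ√T) = (ln(32.86/42.2) + (0.0695+0.5784²/2)·1.9537) / 0.808458 = (-0.250164 + 0.462584) / 0.808458 = 0.262747
d₂ = d₁ − σ√T = 0.262747 − 0.808458 = -0.545710
e^{−rT} = e^{−0.0695·1.9537} = 0.873033
N(−d₁) = 0.396373,  N(−d₂) = 0.707368
Put price V = K·e^{−rT}·N(−d₂) − S·N(−d₁) = 26.060823 − 13.024809 = 13.036014
ρ = −K·T·e^{−rT}·N(−d₂) = -50.915030

price = 13.036014
ρ = -50.915030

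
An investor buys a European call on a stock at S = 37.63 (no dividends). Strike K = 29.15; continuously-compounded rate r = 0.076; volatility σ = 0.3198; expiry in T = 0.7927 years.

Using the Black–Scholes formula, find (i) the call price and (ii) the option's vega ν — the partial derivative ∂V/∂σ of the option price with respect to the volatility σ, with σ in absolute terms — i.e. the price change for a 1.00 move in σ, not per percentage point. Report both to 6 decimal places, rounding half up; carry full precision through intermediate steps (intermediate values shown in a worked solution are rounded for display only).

σ√T = 0.3198·√0.7927 = 0.284730
d₁ = (ln(S/K) + (r+σ²/2)T) / (σ√T) = (ln(37.63/29.15) + (0.076+0.3198²/2)·0.7927) / 0.284730 = (0.255347 + 0.100781) / 0.284730 = 1.250756
d₂ = d₁ − σ√T = 1.250756 − 0.284730 = 0.966026
e^{−rT} = e^{−0.076·0.7927} = 0.941534
N(d₁) = 0.894488,  N(d₂) = 0.832984
Call price V = S·N(d₁) − K·e^{−rT}·N(d₂) = 33.659591 − 22.861845 = 10.797746
φ(d₁) = (1/√(2π))·e^{−d₁²/2} = 0.182477
ν = S·φ(d₁)·√T = 6.113582

price = 10.797746
ν = 6.113582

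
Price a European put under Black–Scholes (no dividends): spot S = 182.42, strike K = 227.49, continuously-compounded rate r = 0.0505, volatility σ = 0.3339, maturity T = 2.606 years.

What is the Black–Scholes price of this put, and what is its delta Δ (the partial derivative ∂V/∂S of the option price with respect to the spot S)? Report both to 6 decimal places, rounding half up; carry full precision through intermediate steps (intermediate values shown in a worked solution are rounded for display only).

σ√T = 0.3339·√2.606 = 0.539018
d₁ = (ln(S/K) + (r+σ²/2)T) / (σ√T) = (ln(182.42/227.49) + (0.0505+0.3339²/2)·2.606) / 0.539018 = (-0.220795 + 0.276873) / 0.539018 = 0.104039
d₂ = d₁ − σ√T = 0.104039 − 0.539018 = -0.434980
e^{−rT} = e^{−0.0505·2.606} = 0.876689
N(−d₁) = 0.458569,  N(−d₂) = 0.668211
Put price V = K·e^{−rT}·N(−d₂) − S·N(−d₁) = 133.266721 − 83.652201 = 49.614520
Δ = −N(−d₁) = -0.458569

price = 49.614520
Δ = -0.458569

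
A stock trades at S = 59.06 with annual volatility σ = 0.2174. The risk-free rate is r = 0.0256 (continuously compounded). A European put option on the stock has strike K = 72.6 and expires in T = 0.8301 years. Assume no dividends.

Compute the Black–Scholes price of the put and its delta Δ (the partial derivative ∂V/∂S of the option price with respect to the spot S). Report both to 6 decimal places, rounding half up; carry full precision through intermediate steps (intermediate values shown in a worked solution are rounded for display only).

price = 13.218461
Δ = -0.798359

σ√T = 0.2174·√0.8301 = 0.198073
d₁ = (ln(S/K) + (r+σ²/2)T) / (σ√T) = (ln(59.06/72.6) + (0.0256+0.2174²/2)·0.8301) / 0.198073 = (-0.206411 + 0.040867) / 0.198073 = -0.835774
d₂ = d₁ − σ√T = -0.835774 − 0.198073 = -1.033847
e^{−rT} = e^{−0.0256·0.8301} = 0.978974
N(−d₁) = 0.798359,  N(−d₂) = 0.849396
Put price V = K·e^{−rT}·N(−d₂) − S·N(−d₁) = 60.369543 − 47.151082 = 13.218461
Δ = −N(−d₁) = -0.798359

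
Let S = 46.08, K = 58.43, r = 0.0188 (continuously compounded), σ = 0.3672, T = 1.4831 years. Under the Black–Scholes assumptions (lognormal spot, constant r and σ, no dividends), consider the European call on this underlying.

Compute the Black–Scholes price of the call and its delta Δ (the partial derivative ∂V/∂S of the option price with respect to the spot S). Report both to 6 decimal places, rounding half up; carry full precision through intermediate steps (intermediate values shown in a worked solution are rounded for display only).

σ√T = 0.3672·√1.4831 = 0.447186
d₁ = (ln(S/K) + (r+σ²/2)T) / (σ√T) = (ln(46.08/58.43) + (0.0188+0.3672²/2)·1.4831) / 0.447186 = (-0.237450 + 0.127870) / 0.447186 = -0.245045
d₂ = d₁ − σ√T = -0.245045 − 0.447186 = -0.692231
e^{−rT} = e^{−0.0188·1.4831} = 0.972503
N(d₁) = 0.403211,  N(d₂) = 0.244396
Call price V = S·N(d₁) − K·e^{−rT}·N(d₂) = 18.579952 − 13.887410 = 4.692543
Δ = N(d₁) = 0.403211

price = 4.692543
Δ = 0.403211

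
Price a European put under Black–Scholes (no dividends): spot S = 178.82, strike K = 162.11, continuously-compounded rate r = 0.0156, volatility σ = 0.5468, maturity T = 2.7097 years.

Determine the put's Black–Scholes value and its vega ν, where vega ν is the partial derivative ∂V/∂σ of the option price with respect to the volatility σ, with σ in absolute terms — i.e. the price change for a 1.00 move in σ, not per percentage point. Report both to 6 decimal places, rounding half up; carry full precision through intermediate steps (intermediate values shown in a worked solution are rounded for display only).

σ√T = 0.5468·√2.7097 = 0.900097
d₁ = (ln(S/K) + (r+σ²/2)T) / (σ√T) = (ln(178.82/162.11) + (0.0156+0.5468²/2)·2.7097) / 0.900097 = (0.098105 + 0.447358) / 0.900097 = 0.606005
d₂ = d₁ − σ√T = 0.606005 − 0.900097 = -0.294092
e^{−rT} = e^{−0.0156·2.7097} = 0.958610
N(−d₁) = 0.272256,  N(−d₂) = 0.615656
Put price V = K·e^{−rT}·N(−d₂) − S·N(−d₁) = 95.673091 − 48.684779 = 46.988311
φ(d₁) = (1/√(2π))·e^{−d₁²/2} = 0.332020
ν = S·φ(d₁)·√T = 97.732997

price = 46.988311
ν = 97.732997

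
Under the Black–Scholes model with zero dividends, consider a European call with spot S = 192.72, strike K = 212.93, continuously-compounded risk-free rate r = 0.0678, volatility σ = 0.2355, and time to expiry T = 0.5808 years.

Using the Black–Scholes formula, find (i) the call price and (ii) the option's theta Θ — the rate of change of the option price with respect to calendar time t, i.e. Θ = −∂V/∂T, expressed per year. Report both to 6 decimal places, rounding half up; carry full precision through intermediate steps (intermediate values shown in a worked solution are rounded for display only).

σ√T = 0.2355·√0.5808 = 0.179475
d₁ = (ln(S/K) + (r+σ²/2)T) / (σ√T) = (ln(192.72/212.93) + (0.0678+0.2355²/2)·0.5808) / 0.179475 = (-0.099725 + 0.055484) / 0.179475 = -0.246503
d₂ = d₁ − σ√T = -0.246503 − 0.179475 = -0.425978
e^{−rT} = e^{−0.0678·0.5808} = 0.961387
N(d₁) = 0.402646,  N(d₂) = 0.335062
Call price V = S·N(d₁) − K·e^{−rT}·N(d₂) = 77.597994 − 68.589869 = 9.008125
φ(d₁) = (1/√(2π))·e^{−d₁²/2} = 0.387004
Θ = −S·φ(d₁)·σ/(2√T) − r·K·e^{−rT}·N(d₂) = −11.523642 − 4.650393 = -16.174035

price = 9.008125
Θ = -16.174035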